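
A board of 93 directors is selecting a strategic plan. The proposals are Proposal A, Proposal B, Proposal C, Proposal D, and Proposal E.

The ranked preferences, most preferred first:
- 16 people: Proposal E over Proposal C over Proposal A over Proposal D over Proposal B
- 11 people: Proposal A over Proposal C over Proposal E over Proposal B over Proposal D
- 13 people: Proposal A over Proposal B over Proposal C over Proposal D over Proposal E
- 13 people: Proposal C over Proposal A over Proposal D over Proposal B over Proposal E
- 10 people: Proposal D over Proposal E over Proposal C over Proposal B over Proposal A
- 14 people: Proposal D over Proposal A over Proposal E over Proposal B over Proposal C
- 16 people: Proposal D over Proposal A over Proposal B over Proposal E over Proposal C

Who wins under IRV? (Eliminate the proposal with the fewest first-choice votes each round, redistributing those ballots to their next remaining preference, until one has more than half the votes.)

Proposal A

Round 1: Proposal A 24, Proposal B 0, Proposal C 13, Proposal D 40, Proposal E 16. Proposal B eliminated.
Round 2: Proposal A 24, Proposal C 13, Proposal D 40, Proposal E 16. Proposal C eliminated.
Round 3: Proposal A 37, Proposal D 40, Proposal E 16. Proposal E eliminated.
Round 4: Proposal A 53, Proposal D 40. Proposal A has a majority (≥47).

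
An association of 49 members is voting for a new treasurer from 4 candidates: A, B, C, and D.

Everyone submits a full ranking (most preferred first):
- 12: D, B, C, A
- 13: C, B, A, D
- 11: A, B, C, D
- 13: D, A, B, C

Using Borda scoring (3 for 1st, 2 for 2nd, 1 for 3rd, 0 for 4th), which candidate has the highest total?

A: 12×0 + 13×1 + 11×3 + 13×2 = 72
B: 12×2 + 13×2 + 11×2 + 13×1 = 85
C: 12×1 + 13×3 + 11×1 + 13×0 = 62
D: 12×3 + 13×0 + 11×0 + 13×3 = 75

B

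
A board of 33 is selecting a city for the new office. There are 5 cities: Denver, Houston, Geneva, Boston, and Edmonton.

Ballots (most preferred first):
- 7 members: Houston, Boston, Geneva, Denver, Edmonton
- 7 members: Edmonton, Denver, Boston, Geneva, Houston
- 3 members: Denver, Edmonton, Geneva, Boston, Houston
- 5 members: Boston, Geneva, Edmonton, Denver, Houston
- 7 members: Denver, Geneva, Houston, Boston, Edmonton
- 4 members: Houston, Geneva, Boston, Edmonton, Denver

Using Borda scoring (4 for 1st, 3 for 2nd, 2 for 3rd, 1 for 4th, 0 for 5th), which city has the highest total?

Denver: 7×1 + 7×3 + 3×4 + 5×1 + 7×4 + 4×0 = 73
Houston: 7×4 + 7×0 + 3×0 + 5×0 + 7×2 + 4×4 = 58
Geneva: 7×2 + 7×1 + 3×2 + 5×3 + 7×3 + 4×3 = 75
Boston: 7×3 + 7×2 + 3×1 + 5×4 + 7×1 + 4×2 = 73
Edmonton: 7×0 + 7×4 + 3×3 + 5×2 + 7×0 + 4×1 = 51

Geneva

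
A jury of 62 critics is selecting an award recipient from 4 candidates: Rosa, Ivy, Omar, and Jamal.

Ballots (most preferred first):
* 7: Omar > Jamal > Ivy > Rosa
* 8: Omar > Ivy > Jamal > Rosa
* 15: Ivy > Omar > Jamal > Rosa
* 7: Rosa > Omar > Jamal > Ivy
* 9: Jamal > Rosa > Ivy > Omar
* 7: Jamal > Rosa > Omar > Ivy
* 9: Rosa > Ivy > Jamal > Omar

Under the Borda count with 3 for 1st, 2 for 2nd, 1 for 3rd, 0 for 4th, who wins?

Rosa: 7×0 + 8×0 + 15×0 + 7×3 + 9×2 + 7×2 + 9×3 = 80
Ivy: 7×1 + 8×2 + 15×3 + 7×0 + 9×1 + 7×0 + 9×2 = 95
Omar: 7×3 + 8×3 + 15×2 + 7×2 + 9×0 + 7×1 + 9×0 = 96
Jamal: 7×2 + 8×1 + 15×1 + 7×1 + 9×3 + 7×3 + 9×1 = 101

Jamal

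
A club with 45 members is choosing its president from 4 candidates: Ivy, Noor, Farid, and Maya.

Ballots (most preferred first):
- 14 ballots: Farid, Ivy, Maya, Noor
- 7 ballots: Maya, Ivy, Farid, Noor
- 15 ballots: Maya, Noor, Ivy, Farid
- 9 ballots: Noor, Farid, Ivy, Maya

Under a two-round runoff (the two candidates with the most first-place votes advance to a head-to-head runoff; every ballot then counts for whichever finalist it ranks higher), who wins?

Round 1 first-place votes: Ivy 0, Noor 9, Farid 14, Maya 22. Maya and Farid advance.
Runoff: Maya is ranked above Farid on 22 ballots, Farid above Maya on 23.

Farid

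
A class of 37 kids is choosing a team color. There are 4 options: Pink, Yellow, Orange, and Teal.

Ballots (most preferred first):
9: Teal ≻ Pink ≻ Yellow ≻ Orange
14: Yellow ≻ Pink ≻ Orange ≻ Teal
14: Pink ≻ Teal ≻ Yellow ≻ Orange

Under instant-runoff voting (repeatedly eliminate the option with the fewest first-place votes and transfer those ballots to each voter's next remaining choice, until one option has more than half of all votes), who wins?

Pink

Round 1: Pink 14, Yellow 14, Orange 0, Teal 9. Orange eliminated.
Round 2: Pink 14, Yellow 14, Teal 9. Teal eliminated.
Round 3: Pink 23, Yellow 14. Pink has a majority (≥19).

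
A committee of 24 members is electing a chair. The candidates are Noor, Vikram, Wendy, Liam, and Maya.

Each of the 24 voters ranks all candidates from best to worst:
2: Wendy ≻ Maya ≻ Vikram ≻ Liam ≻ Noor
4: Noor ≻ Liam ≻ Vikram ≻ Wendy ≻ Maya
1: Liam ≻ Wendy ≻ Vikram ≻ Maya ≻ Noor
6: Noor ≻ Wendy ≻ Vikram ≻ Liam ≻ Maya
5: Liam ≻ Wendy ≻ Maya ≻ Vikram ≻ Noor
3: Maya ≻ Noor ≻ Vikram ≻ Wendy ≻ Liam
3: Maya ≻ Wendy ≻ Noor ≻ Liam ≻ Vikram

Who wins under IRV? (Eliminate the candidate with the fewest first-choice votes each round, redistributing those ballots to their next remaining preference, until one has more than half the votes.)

Round 1: Noor 10, Vikram 0, Wendy 2, Liam 6, Maya 6. Vikram eliminated.
Round 2: Noor 10, Wendy 2, Liam 6, Maya 6. Wendy eliminated.
Round 3: Noor 10, Liam 6, Maya 8. Liam eliminated.
Round 4: Noor 10, Maya 14. Maya has a majority (≥13).

Maya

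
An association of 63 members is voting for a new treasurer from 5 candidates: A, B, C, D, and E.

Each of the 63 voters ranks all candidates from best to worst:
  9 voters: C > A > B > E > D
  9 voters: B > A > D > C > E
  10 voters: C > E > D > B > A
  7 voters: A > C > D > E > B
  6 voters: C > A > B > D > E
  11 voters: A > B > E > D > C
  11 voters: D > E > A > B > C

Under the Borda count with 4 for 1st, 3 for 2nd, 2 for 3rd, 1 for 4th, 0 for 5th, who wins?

A

A: 9×3 + 9×3 + 10×0 + 7×4 + 6×3 + 11×4 + 11×2 = 166
B: 9×2 + 9×4 + 10×1 + 7×0 + 6×2 + 11×3 + 11×1 = 120
C: 9×4 + 9×1 + 10×4 + 7×3 + 6×4 + 11×0 + 11×0 = 130
D: 9×0 + 9×2 + 10×2 + 7×2 + 6×1 + 11×1 + 11×4 = 113
E: 9×1 + 9×0 + 10×3 + 7×1 + 6×0 + 11×2 + 11×3 = 101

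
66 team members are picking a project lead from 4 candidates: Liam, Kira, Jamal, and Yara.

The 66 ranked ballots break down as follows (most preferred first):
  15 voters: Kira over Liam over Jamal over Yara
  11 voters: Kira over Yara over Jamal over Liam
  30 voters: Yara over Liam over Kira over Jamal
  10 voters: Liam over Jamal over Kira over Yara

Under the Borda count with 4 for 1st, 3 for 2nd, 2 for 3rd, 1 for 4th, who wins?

Liam: 15×3 + 11×1 + 30×3 + 10×4 = 186
Kira: 15×4 + 11×4 + 30×2 + 10×2 = 184
Jamal: 15×2 + 11×2 + 30×1 + 10×3 = 112
Yara: 15×1 + 11×3 + 30×4 + 10×1 = 178

Liam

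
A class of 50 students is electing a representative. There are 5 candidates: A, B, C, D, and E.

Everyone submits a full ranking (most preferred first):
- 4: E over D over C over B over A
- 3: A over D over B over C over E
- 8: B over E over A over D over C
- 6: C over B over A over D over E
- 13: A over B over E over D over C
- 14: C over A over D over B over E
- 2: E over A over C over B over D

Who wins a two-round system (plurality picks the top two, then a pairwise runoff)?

Round 1 first-place votes: A 16, B 8, C 20, D 0, E 6. C and A advance.
Runoff: C is ranked above A on 24 ballots, A above C on 26.

A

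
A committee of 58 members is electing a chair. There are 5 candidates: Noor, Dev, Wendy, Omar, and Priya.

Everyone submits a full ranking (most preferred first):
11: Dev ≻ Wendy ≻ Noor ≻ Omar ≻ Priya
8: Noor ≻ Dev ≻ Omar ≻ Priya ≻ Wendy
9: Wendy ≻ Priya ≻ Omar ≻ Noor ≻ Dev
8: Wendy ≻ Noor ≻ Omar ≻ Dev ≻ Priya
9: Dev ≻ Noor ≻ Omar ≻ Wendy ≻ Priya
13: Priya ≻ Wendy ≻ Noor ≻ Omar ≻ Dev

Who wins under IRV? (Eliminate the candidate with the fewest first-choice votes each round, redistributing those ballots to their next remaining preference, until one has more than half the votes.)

Wendy

Round 1: Noor 8, Dev 20, Wendy 17, Omar 0, Priya 13. Omar eliminated.
Round 2: Noor 8, Dev 20, Wendy 17, Priya 13. Noor eliminated.
Round 3: Dev 28, Wendy 17, Priya 13. Priya eliminated.
Round 4: Dev 28, Wendy 30. Wendy has a majority (≥30).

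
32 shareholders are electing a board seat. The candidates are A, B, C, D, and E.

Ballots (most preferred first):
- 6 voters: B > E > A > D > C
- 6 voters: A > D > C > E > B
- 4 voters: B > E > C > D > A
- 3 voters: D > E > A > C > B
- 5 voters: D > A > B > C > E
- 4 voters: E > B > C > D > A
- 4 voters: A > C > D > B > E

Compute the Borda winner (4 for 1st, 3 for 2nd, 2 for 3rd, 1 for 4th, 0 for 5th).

A: 6×2 + 6×4 + 4×0 + 3×2 + 5×3 + 4×0 + 4×4 = 73
B: 6×4 + 6×0 + 4×4 + 3×0 + 5×2 + 4×3 + 4×1 = 66
C: 6×0 + 6×2 + 4×2 + 3×1 + 5×1 + 4×2 + 4×3 = 48
D: 6×1 + 6×3 + 4×1 + 3×4 + 5×4 + 4×1 + 4×2 = 72
E: 6×3 + 6×1 + 4×3 + 3×3 + 5×0 + 4×4 + 4×0 = 61

A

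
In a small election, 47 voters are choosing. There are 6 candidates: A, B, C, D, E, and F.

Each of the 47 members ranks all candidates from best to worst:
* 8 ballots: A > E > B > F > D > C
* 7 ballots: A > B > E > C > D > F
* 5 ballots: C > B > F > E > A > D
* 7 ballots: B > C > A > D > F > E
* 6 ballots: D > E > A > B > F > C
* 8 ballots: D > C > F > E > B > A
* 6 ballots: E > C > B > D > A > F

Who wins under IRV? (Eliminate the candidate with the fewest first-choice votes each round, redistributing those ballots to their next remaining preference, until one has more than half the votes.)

Round 1: A 15, B 7, C 5, D 14, E 6, F 0. F eliminated.
Round 2: A 15, B 7, C 5, D 14, E 6. C eliminated.
Round 3: A 15, B 12, D 14, E 6. E eliminated.
Round 4: A 15, B 18, D 14. D eliminated.
Round 5: A 21, B 26. B has a majority (≥24).

B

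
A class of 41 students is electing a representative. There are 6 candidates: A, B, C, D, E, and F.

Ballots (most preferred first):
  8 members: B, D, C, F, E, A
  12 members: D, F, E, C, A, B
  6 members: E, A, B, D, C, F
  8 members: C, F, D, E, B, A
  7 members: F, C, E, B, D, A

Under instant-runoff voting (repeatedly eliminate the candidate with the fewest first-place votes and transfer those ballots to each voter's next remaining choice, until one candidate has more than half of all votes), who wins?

Round 1: A 0, B 8, C 8, D 12, E 6, F 7. A eliminated.
Round 2: B 8, C 8, D 12, E 6, F 7. E eliminated.
Round 3: B 14, C 8, D 12, F 7. F eliminated.
Round 4: B 14, C 15, D 12. D eliminated.
Round 5: B 14, C 27. C has a majority (≥21).

C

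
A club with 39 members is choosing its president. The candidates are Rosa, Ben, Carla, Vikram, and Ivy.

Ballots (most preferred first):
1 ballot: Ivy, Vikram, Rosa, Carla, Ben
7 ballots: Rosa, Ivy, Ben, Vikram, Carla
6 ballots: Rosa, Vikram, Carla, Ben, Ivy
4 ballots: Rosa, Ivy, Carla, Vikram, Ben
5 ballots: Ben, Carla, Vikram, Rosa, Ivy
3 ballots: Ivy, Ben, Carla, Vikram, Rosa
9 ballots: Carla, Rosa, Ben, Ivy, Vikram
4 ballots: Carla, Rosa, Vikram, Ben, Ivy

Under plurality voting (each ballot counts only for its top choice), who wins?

First-place votes: Rosa 17, Ben 5, Carla 13, Vikram 0, Ivy 4.

Rosa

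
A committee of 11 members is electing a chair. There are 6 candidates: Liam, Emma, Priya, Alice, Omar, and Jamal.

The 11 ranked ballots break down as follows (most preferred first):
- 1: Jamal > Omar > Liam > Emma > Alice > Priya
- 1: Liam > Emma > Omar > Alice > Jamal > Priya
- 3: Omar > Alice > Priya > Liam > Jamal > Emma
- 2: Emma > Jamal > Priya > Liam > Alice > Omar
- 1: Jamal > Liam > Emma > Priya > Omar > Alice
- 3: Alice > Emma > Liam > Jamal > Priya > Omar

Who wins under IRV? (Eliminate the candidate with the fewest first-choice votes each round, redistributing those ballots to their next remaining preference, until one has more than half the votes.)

Round 1: Liam 1, Emma 2, Priya 0, Alice 3, Omar 3, Jamal 2. Priya eliminated.
Round 2: Liam 1, Emma 2, Alice 3, Omar 3, Jamal 2. Liam eliminated.
Round 3: Emma 3, Alice 3, Omar 3, Jamal 2. Jamal eliminated.
Round 4: Emma 4, Alice 3, Omar 4. Alice eliminated.
Round 5: Emma 7, Omar 4. Emma has a majority (≥6).

Emma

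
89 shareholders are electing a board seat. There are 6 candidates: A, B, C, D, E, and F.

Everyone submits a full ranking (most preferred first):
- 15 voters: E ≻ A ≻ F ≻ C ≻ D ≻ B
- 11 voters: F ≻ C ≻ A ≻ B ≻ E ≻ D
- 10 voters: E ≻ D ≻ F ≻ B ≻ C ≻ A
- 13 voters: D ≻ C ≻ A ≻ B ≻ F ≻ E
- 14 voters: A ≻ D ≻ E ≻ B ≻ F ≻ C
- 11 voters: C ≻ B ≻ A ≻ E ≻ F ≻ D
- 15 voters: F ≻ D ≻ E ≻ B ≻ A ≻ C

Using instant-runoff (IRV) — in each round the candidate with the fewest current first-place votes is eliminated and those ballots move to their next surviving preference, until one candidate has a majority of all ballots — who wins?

Round 1: A 14, B 0, C 11, D 13, E 25, F 26. B eliminated.
Round 2: A 14, C 11, D 13, E 25, F 26. C eliminated.
Round 3: A 25, D 13, E 25, F 26. D eliminated.
Round 4: A 38, E 25, F 26. E eliminated.
Round 5: A 53, F 36. A has a majority (≥45).

A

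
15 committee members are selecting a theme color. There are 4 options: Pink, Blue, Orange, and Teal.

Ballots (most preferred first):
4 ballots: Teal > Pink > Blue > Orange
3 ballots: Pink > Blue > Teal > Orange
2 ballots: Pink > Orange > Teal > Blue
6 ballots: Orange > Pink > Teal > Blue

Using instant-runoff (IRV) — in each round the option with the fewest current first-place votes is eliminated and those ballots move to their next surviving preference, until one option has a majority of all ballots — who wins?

Pink

Round 1: Pink 5, Blue 0, Orange 6, Teal 4. Blue eliminated.
Round 2: Pink 5, Orange 6, Teal 4. Teal eliminated.
Round 3: Pink 9, Orange 6. Pink has a majority (≥8).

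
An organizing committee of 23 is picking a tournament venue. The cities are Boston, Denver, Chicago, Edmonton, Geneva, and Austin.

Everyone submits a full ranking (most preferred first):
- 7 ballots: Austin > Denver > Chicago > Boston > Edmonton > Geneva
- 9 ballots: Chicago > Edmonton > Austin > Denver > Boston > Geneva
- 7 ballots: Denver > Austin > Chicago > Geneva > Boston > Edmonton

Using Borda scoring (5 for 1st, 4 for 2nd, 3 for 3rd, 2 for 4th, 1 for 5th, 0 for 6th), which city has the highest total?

Austin

Boston: 7×2 + 9×1 + 7×1 = 30
Denver: 7×4 + 9×2 + 7×5 = 81
Chicago: 7×3 + 9×5 + 7×3 = 87
Edmonton: 7×1 + 9×4 + 7×0 = 43
Geneva: 7×0 + 9×0 + 7×2 = 14
Austin: 7×5 + 9×3 + 7×4 = 90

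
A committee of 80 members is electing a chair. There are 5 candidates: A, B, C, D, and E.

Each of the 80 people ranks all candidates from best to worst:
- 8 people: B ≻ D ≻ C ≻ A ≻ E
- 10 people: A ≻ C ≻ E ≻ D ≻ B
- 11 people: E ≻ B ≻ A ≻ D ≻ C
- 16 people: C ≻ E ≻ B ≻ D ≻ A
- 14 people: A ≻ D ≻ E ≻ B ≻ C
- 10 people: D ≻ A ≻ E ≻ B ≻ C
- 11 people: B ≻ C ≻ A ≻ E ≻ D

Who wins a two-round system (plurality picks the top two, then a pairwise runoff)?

Round 1 first-place votes: A 24, B 19, C 16, D 10, E 11. A and B advance.
Runoff: A is ranked above B on 34 ballots, B above A on 46.

B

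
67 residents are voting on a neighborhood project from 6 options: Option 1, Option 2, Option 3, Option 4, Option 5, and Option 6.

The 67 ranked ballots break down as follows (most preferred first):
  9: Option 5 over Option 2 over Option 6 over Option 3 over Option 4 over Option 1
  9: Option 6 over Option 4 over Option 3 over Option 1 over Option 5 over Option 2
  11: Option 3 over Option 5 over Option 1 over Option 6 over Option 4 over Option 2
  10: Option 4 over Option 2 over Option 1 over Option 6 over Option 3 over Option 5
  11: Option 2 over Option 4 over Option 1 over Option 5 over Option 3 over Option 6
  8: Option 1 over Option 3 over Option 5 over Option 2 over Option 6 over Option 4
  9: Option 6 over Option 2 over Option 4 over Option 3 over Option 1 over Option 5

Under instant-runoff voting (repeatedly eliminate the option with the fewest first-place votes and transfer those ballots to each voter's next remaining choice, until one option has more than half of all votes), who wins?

Round 1: Option 1 8, Option 2 11, Option 3 11, Option 4 10, Option 5 9, Option 6 18. Option 1 eliminated.
Round 2: Option 2 11, Option 3 19, Option 4 10, Option 5 9, Option 6 18. Option 5 eliminated.
Round 3: Option 2 20, Option 3 19, Option 4 10, Option 6 18. Option 4 eliminated.
Round 4: Option 2 30, Option 3 19, Option 6 18. Option 6 eliminated.
Round 5: Option 2 39, Option 3 28. Option 2 has a majority (≥34).

Option 2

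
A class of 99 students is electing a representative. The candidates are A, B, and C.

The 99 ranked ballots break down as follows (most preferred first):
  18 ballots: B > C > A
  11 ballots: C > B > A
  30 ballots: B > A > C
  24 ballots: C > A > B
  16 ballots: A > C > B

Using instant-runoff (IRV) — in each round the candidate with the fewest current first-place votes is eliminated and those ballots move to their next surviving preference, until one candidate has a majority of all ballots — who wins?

Round 1: A 16, B 48, C 35. A eliminated.
Round 2: B 48, C 51. C has a majority (≥50).

C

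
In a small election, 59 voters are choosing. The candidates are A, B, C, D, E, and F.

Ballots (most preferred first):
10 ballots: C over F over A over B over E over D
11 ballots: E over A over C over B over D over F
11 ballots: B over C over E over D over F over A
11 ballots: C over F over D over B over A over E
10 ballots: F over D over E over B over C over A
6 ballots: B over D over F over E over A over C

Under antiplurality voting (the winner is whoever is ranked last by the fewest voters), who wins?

Last-place votes: A 21, B 0, C 6, D 10, E 11, F 11.

B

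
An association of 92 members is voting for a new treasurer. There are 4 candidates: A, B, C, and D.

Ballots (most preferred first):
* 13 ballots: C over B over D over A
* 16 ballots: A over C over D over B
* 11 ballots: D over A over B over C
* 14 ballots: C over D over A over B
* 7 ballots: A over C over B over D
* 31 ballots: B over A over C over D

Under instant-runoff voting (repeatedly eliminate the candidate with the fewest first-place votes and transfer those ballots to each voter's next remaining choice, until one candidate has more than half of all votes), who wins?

Round 1: A 23, B 31, C 27, D 11. D eliminated.
Round 2: A 34, B 31, C 27. C eliminated.
Round 3: A 48, B 44. A has a majority (≥47).

A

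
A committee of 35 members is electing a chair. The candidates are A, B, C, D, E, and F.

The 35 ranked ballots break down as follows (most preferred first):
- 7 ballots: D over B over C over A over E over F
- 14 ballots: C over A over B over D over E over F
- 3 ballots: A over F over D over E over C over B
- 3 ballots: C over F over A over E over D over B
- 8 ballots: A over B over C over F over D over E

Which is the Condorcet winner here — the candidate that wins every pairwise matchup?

C vs A: 24–11
C vs B: 20–15
C vs D: 25–10
C vs E: 32–3
C vs F: 32–3
C beats every other candidate.

C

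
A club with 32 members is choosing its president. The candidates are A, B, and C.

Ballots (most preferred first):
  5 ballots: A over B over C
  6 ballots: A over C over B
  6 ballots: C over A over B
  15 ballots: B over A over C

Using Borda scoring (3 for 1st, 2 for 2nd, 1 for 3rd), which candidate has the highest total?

A: 5×3 + 6×3 + 6×2 + 15×2 = 75
B: 5×2 + 6×1 + 6×1 + 15×3 = 67
C: 5×1 + 6×2 + 6×3 + 15×1 = 50

A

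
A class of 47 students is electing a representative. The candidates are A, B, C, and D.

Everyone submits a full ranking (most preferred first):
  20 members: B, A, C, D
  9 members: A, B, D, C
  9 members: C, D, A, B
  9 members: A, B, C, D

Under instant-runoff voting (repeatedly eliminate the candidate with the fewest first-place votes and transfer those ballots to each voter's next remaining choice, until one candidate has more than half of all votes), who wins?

A

Round 1: A 18, B 20, C 9, D 0. D eliminated.
Round 2: A 18, B 20, C 9. C eliminated.
Round 3: A 27, B 20. A has a majority (≥24).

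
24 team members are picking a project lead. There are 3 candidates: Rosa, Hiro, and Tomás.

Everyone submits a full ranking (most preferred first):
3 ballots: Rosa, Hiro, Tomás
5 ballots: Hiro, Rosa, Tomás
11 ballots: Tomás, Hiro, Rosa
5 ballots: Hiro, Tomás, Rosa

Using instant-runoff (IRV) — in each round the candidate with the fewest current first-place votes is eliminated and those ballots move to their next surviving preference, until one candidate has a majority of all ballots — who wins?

Round 1: Rosa 3, Hiro 10, Tomás 11. Rosa eliminated.
Round 2: Hiro 13, Tomás 11. Hiro has a majority (≥13).

Hiro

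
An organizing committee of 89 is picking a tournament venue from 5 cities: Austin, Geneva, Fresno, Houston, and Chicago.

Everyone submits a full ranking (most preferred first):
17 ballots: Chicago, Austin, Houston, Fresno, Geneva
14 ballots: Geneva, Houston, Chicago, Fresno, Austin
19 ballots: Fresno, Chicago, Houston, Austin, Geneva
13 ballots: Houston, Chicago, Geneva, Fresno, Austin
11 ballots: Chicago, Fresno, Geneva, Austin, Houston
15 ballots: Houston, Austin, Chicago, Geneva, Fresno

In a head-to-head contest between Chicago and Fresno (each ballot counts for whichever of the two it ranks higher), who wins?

Chicago is ranked above Fresno on 70 ballots; Fresno above Chicago on 19.

Chicago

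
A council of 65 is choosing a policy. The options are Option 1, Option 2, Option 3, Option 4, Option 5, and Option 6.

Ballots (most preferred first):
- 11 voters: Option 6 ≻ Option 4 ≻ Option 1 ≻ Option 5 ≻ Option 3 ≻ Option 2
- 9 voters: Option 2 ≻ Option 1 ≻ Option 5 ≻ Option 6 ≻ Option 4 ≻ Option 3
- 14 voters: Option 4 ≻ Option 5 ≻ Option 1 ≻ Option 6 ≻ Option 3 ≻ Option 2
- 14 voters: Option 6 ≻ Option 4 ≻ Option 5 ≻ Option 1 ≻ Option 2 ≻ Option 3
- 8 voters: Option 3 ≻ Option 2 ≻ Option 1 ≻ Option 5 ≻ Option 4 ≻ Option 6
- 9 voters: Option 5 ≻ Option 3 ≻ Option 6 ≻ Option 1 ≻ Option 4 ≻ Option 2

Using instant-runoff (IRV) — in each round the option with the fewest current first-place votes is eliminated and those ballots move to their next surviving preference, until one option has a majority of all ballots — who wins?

Round 1: Option 1 0, Option 2 9, Option 3 8, Option 4 14, Option 5 9, Option 6 25. Option 1 eliminated.
Round 2: Option 2 9, Option 3 8, Option 4 14, Option 5 9, Option 6 25. Option 3 eliminated.
Round 3: Option 2 17, Option 4 14, Option 5 9, Option 6 25. Option 5 eliminated.
Round 4: Option 2 17, Option 4 14, Option 6 34. Option 6 has a majority (≥33).

Option 6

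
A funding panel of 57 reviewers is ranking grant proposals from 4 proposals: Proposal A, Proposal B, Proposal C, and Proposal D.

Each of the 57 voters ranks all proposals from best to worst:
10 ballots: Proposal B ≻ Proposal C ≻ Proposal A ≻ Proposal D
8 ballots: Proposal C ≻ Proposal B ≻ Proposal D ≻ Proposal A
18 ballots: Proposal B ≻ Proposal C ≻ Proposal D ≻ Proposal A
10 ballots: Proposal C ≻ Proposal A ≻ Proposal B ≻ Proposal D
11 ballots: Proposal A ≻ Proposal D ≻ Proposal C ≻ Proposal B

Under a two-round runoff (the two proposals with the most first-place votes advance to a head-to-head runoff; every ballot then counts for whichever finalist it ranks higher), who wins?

Round 1 first-place votes: Proposal A 11, Proposal B 28, Proposal C 18, Proposal D 0. Proposal B and Proposal C advance.
Runoff: Proposal B is ranked above Proposal C on 28 ballots, Proposal C above Proposal B on 29.

Proposal C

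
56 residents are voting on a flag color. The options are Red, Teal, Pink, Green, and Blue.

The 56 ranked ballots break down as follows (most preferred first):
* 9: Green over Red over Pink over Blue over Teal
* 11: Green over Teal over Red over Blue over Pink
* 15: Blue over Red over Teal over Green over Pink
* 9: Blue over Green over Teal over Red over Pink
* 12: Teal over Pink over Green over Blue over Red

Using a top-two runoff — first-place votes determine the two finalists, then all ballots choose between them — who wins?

Round 1 first-place votes: Red 0, Teal 12, Pink 0, Green 20, Blue 24. Blue and Green advance.
Runoff: Blue is ranked above Green on 24 ballots, Green above Blue on 32.

Green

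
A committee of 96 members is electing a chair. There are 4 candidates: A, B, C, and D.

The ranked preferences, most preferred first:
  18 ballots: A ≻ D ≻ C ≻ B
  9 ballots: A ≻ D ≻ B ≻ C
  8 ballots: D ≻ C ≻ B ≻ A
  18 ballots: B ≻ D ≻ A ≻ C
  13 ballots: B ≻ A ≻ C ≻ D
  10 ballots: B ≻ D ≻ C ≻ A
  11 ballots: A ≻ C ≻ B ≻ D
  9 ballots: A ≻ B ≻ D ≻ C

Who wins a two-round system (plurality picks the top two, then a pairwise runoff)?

B

Round 1 first-place votes: A 47, B 41, C 0, D 8. A and B advance.
Runoff: A is ranked above B on 47 ballots, B above A on 49.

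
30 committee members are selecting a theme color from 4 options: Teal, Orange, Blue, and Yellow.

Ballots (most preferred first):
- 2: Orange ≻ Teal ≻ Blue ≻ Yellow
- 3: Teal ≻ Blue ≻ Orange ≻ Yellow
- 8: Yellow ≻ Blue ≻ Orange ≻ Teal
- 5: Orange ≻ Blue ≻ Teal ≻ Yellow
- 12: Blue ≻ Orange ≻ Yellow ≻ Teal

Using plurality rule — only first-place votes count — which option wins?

First-place votes: Teal 3, Orange 7, Blue 12, Yellow 8.

Blue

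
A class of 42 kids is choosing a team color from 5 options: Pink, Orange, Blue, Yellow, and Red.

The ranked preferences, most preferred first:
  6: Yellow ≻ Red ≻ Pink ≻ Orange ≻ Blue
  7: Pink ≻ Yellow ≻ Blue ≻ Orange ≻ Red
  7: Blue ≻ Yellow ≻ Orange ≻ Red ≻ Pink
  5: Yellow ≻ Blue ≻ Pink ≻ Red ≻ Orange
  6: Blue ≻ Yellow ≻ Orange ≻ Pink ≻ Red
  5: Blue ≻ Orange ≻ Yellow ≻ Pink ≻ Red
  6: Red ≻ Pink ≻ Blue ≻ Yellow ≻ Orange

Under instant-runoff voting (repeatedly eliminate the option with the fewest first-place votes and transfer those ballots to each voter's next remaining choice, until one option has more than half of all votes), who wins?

Round 1: Pink 7, Orange 0, Blue 18, Yellow 11, Red 6. Orange eliminated.
Round 2: Pink 7, Blue 18, Yellow 11, Red 6. Red eliminated.
Round 3: Pink 13, Blue 18, Yellow 11. Yellow eliminated.
Round 4: Pink 19, Blue 23. Blue has a majority (≥22).

Blue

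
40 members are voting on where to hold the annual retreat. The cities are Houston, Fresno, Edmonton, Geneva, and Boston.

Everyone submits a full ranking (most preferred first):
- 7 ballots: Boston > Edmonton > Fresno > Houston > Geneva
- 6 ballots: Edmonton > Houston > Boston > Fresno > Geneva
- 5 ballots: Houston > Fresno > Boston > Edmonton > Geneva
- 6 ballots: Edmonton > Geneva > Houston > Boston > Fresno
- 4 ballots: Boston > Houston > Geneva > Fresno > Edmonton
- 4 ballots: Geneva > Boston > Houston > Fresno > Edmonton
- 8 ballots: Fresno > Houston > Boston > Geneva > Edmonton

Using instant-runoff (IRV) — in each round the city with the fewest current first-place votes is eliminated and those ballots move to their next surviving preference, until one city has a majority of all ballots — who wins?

Round 1: Houston 5, Fresno 8, Edmonton 12, Geneva 4, Boston 11. Geneva eliminated.
Round 2: Houston 5, Fresno 8, Edmonton 12, Boston 15. Houston eliminated.
Round 3: Fresno 13, Edmonton 12, Boston 15. Edmonton eliminated.
Round 4: Fresno 13, Boston 27. Boston has a majority (≥21).

Boston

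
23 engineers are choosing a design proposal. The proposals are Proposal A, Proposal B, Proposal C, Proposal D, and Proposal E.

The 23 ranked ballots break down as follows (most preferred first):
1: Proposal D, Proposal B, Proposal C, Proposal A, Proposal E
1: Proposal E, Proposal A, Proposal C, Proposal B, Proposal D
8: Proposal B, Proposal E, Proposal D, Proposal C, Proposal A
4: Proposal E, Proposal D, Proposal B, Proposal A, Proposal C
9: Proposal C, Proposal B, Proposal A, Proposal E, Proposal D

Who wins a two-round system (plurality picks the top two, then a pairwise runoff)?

Round 1 first-place votes: Proposal A 0, Proposal B 8, Proposal C 9, Proposal D 1, Proposal E 5. Proposal C and Proposal B advance.
Runoff: Proposal C is ranked above Proposal B on 10 ballots, Proposal B above Proposal C on 13.

Proposal B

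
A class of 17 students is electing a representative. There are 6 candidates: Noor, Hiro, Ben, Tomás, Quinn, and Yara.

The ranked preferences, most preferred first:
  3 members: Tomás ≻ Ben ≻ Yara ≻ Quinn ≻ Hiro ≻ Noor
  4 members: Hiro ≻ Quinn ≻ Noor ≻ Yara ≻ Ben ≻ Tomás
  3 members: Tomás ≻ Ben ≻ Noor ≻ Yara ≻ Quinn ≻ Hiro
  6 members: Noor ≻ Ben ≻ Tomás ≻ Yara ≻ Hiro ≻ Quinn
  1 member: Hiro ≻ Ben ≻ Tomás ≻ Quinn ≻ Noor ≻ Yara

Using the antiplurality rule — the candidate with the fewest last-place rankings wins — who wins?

Ben

Last-place votes: Noor 3, Hiro 3, Ben 0, Tomás 4, Quinn 6, Yara 1.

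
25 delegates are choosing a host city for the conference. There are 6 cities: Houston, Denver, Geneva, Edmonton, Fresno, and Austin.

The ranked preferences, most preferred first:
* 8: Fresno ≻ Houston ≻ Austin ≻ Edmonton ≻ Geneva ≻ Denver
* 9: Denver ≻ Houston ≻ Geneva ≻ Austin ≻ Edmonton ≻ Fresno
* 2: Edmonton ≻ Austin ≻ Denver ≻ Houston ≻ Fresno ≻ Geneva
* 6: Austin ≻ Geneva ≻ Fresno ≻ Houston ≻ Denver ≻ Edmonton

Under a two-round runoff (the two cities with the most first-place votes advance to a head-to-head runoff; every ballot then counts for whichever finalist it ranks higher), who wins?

Round 1 first-place votes: Houston 0, Denver 9, Geneva 0, Edmonton 2, Fresno 8, Austin 6. Denver and Fresno advance.
Runoff: Denver is ranked above Fresno on 11 ballots, Fresno above Denver on 14.

Fresno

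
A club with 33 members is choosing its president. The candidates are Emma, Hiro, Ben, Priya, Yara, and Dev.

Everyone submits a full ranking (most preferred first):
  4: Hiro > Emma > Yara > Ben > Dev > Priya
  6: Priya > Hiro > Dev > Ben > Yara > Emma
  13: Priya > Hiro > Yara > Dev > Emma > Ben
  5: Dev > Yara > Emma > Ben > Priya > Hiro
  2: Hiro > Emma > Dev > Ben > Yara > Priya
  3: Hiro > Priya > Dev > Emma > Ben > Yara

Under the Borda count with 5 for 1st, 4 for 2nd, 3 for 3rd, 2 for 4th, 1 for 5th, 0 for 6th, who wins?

Hiro

Emma: 4×4 + 6×0 + 13×1 + 5×3 + 2×4 + 3×2 = 58
Hiro: 4×5 + 6×4 + 13×4 + 5×0 + 2×5 + 3×5 = 121
Ben: 4×2 + 6×2 + 13×0 + 5×2 + 2×2 + 3×1 = 37
Priya: 4×0 + 6×5 + 13×5 + 5×1 + 2×0 + 3×4 = 112
Yara: 4×3 + 6×1 + 13×3 + 5×4 + 2×1 + 3×0 = 79
Dev: 4×1 + 6×3 + 13×2 + 5×5 + 2×3 + 3×3 = 88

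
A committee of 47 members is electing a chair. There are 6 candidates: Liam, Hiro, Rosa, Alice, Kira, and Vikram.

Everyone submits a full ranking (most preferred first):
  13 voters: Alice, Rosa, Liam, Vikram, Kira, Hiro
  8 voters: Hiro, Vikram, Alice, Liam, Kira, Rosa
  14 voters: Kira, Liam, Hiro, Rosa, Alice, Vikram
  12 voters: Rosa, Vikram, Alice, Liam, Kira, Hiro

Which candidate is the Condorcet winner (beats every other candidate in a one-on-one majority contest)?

Rosa vs Liam: 25–22
Rosa vs Hiro: 25–22
Rosa vs Alice: 26–21
Rosa vs Kira: 25–22
Rosa vs Vikram: 39–8
Rosa beats every other candidate.

Rosa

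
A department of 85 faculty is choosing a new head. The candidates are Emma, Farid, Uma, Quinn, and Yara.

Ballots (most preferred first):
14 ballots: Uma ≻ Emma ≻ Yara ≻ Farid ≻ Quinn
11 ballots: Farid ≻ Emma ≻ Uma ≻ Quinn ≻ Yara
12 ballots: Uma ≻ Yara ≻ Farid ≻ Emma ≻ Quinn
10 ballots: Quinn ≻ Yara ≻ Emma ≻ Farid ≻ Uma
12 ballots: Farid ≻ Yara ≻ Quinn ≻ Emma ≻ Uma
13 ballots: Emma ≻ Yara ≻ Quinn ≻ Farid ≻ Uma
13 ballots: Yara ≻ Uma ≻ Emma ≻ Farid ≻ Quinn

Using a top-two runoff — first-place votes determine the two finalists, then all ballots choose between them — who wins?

Round 1 first-place votes: Emma 13, Farid 23, Uma 26, Quinn 10, Yara 13. Uma and Farid advance.
Runoff: Uma is ranked above Farid on 39 ballots, Farid above Uma on 46.

Farid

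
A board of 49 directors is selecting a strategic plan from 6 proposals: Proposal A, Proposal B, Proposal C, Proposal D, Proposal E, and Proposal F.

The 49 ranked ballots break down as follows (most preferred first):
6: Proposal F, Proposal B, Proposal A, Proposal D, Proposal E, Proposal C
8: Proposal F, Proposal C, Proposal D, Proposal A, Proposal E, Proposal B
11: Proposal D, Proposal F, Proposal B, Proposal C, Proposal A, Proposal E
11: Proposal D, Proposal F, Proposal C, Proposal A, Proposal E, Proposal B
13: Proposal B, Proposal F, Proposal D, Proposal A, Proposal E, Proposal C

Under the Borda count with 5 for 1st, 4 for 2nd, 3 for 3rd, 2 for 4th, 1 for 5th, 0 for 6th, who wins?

Proposal A: 6×3 + 8×2 + 11×1 + 11×2 + 13×2 = 93
Proposal B: 6×4 + 8×0 + 11×3 + 11×0 + 13×5 = 122
Proposal C: 6×0 + 8×4 + 11×2 + 11×3 + 13×0 = 87
Proposal D: 6×2 + 8×3 + 11×5 + 11×5 + 13×3 = 185
Proposal E: 6×1 + 8×1 + 11×0 + 11×1 + 13×1 = 38
Proposal F: 6×5 + 8×5 + 11×4 + 11×4 + 13×4 = 210

Proposal F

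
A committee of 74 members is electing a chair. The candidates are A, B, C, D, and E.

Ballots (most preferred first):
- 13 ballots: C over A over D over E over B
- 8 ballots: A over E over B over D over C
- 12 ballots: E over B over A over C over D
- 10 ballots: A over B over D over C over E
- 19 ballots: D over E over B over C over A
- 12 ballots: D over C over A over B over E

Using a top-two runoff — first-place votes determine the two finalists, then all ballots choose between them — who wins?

Round 1 first-place votes: A 18, B 0, C 13, D 31, E 12. D and A advance.
Runoff: D is ranked above A on 31 ballots, A above D on 43.

A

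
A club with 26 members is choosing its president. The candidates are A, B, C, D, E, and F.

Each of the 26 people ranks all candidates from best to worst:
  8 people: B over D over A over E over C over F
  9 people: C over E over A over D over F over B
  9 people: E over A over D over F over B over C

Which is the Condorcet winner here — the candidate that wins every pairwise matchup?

E vs A: 18–8
E vs B: 18–8
E vs C: 17–9
E vs D: 18–8
E vs F: 26–0
E beats every other candidate.

E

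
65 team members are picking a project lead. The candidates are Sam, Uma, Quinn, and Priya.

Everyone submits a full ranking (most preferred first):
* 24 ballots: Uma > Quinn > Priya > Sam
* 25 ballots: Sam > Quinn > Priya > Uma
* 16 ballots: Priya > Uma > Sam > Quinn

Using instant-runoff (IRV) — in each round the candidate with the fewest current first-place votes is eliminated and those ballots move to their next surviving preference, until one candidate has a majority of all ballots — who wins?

Round 1: Sam 25, Uma 24, Quinn 0, Priya 16. Quinn eliminated.
Round 2: Sam 25, Uma 24, Priya 16. Priya eliminated.
Round 3: Sam 25, Uma 40. Uma has a majority (≥33).

Uma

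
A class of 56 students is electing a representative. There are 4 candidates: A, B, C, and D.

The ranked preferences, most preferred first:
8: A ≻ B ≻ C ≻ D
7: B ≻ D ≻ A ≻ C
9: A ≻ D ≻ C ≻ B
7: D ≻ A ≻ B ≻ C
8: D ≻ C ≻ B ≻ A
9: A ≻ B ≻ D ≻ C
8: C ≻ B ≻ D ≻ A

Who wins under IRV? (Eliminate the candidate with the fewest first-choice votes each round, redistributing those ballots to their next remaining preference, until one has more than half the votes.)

Round 1: A 26, B 7, C 8, D 15. B eliminated.
Round 2: A 26, C 8, D 22. C eliminated.
Round 3: A 26, D 30. D has a majority (≥29).

D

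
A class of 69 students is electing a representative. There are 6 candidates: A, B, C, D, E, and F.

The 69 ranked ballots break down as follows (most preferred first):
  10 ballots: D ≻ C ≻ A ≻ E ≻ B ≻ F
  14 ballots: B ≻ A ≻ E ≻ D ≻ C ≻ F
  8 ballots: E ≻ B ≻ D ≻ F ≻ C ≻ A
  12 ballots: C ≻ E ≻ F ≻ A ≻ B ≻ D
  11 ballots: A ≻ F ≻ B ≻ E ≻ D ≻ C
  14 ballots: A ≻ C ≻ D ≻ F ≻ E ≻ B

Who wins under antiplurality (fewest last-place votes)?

E

Last-place votes: A 8, B 14, C 11, D 12, E 0, F 24.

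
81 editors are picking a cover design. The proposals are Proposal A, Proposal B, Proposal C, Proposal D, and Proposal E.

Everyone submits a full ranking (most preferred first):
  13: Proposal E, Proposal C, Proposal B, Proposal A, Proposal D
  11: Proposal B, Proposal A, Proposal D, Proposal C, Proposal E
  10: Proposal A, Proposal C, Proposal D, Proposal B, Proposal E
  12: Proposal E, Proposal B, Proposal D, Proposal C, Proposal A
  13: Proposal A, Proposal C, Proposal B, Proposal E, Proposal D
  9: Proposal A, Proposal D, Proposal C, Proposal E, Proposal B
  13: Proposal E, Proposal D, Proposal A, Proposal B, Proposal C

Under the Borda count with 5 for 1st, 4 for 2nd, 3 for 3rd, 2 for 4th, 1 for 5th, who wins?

Proposal A

Proposal A: 13×2 + 11×4 + 10×5 + 12×1 + 13×5 + 9×5 + 13×3 = 281
Proposal B: 13×3 + 11×5 + 10×2 + 12×4 + 13×3 + 9×1 + 13×2 = 236
Proposal C: 13×4 + 11×2 + 10×4 + 12×2 + 13×4 + 9×3 + 13×1 = 230
Proposal D: 13×1 + 11×3 + 10×3 + 12×3 + 13×1 + 9×4 + 13×4 = 213
Proposal E: 13×5 + 11×1 + 10×1 + 12×5 + 13×2 + 9×2 + 13×5 = 255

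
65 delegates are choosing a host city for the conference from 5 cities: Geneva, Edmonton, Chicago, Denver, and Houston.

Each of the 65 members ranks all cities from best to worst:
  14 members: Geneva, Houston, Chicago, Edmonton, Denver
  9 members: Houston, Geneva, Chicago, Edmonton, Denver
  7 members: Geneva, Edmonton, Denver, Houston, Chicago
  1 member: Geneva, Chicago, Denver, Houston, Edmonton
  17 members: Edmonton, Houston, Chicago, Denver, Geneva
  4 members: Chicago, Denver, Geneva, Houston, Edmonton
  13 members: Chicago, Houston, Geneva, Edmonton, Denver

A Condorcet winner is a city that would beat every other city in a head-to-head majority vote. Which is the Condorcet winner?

Houston

Houston vs Geneva: 39–26
Houston vs Edmonton: 41–24
Houston vs Chicago: 47–18
Houston vs Denver: 53–12
Houston beats every other city.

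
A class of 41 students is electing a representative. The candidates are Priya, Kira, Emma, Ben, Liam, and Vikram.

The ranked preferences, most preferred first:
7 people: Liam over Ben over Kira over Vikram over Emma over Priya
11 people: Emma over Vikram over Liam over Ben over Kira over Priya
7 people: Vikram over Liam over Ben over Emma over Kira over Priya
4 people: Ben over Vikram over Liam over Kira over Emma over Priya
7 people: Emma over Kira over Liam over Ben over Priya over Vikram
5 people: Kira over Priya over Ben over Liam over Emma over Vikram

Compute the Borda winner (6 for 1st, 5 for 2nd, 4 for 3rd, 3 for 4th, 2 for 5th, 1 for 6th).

Priya: 7×1 + 11×1 + 7×1 + 4×1 + 7×2 + 5×5 = 68
Kira: 7×4 + 11×2 + 7×2 + 4×3 + 7×5 + 5×6 = 141
Emma: 7×2 + 11×6 + 7×3 + 4×2 + 7×6 + 5×2 = 161
Ben: 7×5 + 11×3 + 7×4 + 4×6 + 7×3 + 5×4 = 161
Liam: 7×6 + 11×4 + 7×5 + 4×4 + 7×4 + 5×3 = 180
Vikram: 7×3 + 11×5 + 7×6 + 4×5 + 7×1 + 5×1 = 150

Liam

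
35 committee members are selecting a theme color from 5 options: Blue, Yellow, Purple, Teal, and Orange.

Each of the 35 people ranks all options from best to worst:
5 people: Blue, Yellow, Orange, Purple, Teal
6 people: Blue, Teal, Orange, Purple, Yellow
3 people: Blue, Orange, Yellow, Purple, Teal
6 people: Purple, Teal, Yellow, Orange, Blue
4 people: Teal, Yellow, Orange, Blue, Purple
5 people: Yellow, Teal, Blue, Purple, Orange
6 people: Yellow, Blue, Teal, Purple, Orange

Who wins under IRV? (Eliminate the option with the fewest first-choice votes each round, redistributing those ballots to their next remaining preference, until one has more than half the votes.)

Yellow

Round 1: Blue 14, Yellow 11, Purple 6, Teal 4, Orange 0. Orange eliminated.
Round 2: Blue 14, Yellow 11, Purple 6, Teal 4. Teal eliminated.
Round 3: Blue 14, Yellow 15, Purple 6. Purple eliminated.
Round 4: Blue 14, Yellow 21. Yellow has a majority (≥18).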